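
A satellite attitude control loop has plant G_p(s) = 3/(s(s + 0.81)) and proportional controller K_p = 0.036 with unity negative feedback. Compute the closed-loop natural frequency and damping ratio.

ω_n = 0.329 rad/s, ζ = 1.23

The closed-loop denominator is s(s+0.81) + 0.036·3 = s² + 0.81s + 0.108.
So ω_n² = 0.108 ⇒ ω_n = 0.3286 rad/s, and ζ = 0.81/(2ω_n) = 1.23.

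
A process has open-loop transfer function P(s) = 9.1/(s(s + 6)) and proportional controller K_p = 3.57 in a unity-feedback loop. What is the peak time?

T_p = 0.648 s

The closed-loop denominator s² + 6s + 32.49 gives ω_n = √32.49 = 5.7 and ζ = 6/(2ω_n) = 0.5263.
Damped frequency ω_d = ω_n√(1−ζ²) = 4.846 rad/s, so peak time T_p = π/ω_d = 0.648 s.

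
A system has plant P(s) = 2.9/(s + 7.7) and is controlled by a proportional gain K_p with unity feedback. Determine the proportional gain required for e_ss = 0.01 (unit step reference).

K_p = 263

For a type-0 loop with proportional control, e_ss = 1/(1 + K_p·P(0)).
P(0) = 0.3766. Require 1/(1 + K_p·0.3766) = 0.01, so 1 + 0.3766·K_p = 100.
K_p = (100 − 1)/0.3766 = 263.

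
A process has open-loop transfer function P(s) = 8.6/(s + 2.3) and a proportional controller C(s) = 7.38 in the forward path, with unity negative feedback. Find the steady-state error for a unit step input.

0.035

The loop is type 0. Static position error constant K_pos = C(0)·P(0) = 7.38·3.739 = 27.59.
Steady-state error to a unit step: e_ss = 1/(1+K_pos) = 1/28.59 = 0.035.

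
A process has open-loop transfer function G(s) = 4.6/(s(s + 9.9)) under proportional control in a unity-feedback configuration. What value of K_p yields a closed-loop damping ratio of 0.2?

K_p = 133

Closed-loop characteristic equation: s² + 9.9s + K_p·4.6 = 0.
So ω_n = √(4.6K_p) and 2ζω_n = 9.9, giving ζ = 9.9/(2√(4.6K_p)).
Setting ζ = 0.2: √(4.6K_p) = 9.9/(2·0.2) = 24.75, so K_p = 612.6/4.6 = 133.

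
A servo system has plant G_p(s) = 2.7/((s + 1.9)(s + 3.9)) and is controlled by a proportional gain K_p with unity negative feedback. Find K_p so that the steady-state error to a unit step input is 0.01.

The loop is type 0, so e_ss(step) = 1/(1 + K_pos) with K_pos = K_p·G_p(0).
G_p(0) = 0.3644. Require 1/(1 + K_p·0.3644) = 0.01, so 1 + 0.3644·K_p = 100.
K_p = (100 − 1)/0.3644 = 272.

K_p = 272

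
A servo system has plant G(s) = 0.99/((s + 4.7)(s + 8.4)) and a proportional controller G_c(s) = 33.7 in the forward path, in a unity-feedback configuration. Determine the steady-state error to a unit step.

0.542

The loop is type 0. Static position error constant K_pos = G_c(0)·G(0) = 33.7·0.02508 = 0.8451.
Steady-state error to a unit step: e_ss = 1/(1+K_pos) = 1/1.845 = 0.542.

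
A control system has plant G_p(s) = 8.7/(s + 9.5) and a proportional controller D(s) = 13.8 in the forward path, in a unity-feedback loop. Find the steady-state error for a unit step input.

0.0733

The loop is type 0. Static position error constant K_pos = D(0)·G_p(0) = 13.8·0.9158 = 12.64.
Steady-state error to a unit step: e_ss = 1/(1+K_pos) = 1/13.64 = 0.0733.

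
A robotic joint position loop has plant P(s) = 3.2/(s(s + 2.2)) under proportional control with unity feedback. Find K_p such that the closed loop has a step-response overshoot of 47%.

K_p = 6.92

From %OS = 100·exp(−πζ/√(1−ζ²)) = 47%, ζ = −ln(0.47)/√(π²+ln²(0.47)) = 0.2337.
Characteristic equation s² + 2.2s + 3.2K_p = 0 gives ζ = 2.2/(2√(3.2K_p)).
Setting ζ = 0.2337: √(3.2K_p) = 2.2/(2·0.2337) = 4.707, so K_p = 22.16/3.2 = 6.92.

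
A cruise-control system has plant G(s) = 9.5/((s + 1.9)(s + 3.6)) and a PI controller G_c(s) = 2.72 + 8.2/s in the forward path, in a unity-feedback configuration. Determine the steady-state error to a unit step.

0

The open loop G_c(s)G(s) has a pole at the origin (type 1), so the static position error constant is infinite and e_ss = 1/(1+∞) = 0.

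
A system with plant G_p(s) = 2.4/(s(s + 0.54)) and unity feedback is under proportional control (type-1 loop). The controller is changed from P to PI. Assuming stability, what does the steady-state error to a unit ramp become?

0

The integrator raises the loop to type 2, so K_v → ∞ and e_ss to a ramp is zero.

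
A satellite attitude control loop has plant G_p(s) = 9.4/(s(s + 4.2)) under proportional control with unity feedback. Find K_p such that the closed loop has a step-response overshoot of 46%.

From %OS = 100·exp(−πζ/√(1−ζ²)) = 46%, ζ = −ln(0.46)/√(π²+ln²(0.46)) = 0.24.
Characteristic equation s² + 4.2s + 9.4K_p = 0 gives ζ = 4.2/(2√(9.4K_p)).
Setting ζ = 0.24: √(9.4K_p) = 4.2/(2·0.24) = 8.752, so K_p = 76.59/9.4 = 8.15.

K_p = 8.15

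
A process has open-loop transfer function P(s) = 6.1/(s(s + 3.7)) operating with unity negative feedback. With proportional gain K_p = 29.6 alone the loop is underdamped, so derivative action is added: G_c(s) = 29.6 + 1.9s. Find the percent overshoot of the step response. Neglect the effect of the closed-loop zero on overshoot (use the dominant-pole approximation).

Forward path: (29.6 + 1.9s)·6.1/(s(s+3.7)). The closed-loop characteristic equation is s² + (3.7 + 6.1·1.9)s + 6.1·29.6 = 0.
That is s² + 15.29s + 180.6 = 0, so ω_n = 13.44 rad/s and ζ = 15.29/(2·13.44) = 0.5689.
%OS = 100·exp(−πζ/√(1−ζ²)) = 11.4%.

11.4%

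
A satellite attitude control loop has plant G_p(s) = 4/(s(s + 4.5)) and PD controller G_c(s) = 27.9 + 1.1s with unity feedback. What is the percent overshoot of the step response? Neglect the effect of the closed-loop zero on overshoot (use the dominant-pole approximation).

Forward path: (27.9 + 1.1s)·4/(s(s+4.5)). The closed-loop characteristic equation is s² + (4.5 + 4·1.1)s + 4·27.9 = 0.
That is s² + 8.9s + 111.6 = 0, so ω_n = 10.56 rad/s and ζ = 8.9/(2·10.56) = 0.4212.
%OS = 100·exp(−πζ/√(1−ζ²)) = 23.2%.

23.2%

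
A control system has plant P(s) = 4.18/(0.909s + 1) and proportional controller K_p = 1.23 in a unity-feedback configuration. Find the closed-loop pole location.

s = -6.756

Closed loop: T(s) = K_p·P/(1+K_p·P) = 5.141/(0.909s + 1 + 5.141), with pole at s = −(1 + 5.141)/0.909 = −6.756.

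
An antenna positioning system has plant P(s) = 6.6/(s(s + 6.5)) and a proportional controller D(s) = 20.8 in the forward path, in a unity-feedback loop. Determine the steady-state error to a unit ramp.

0.0473

The loop has one pole at the origin (type 1). Velocity error constant K_v = lim_{s→0} s·D(s)P(s) = 20.8·6.6/6.5 = 21.12.
Steady-state error to a unit ramp: e_ss = 1/K_v = 0.0473.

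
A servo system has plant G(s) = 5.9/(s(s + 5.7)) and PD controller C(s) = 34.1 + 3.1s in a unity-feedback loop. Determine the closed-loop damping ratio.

Forward path: (34.1 + 3.1s)·5.9/(s(s+5.7)). The closed-loop characteristic equation is s² + (5.7 + 5.9·3.1)s + 5.9·34.1 = 0.
That is s² + 23.99s + 201.2 = 0, so ω_n = 14.18 rad/s and ζ = 23.99/(2·14.18) = 0.8457.

ζ = 0.846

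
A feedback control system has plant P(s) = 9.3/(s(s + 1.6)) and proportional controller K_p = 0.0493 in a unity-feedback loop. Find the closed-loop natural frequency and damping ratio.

With unity feedback the closed-loop characteristic equation is s² + 1.6s + 0.0493·9.3 = s² + 1.6s + 0.4585 = 0.
So ω_n² = 0.4585 ⇒ ω_n = 0.6771 rad/s, and ζ = 1.6/(2ω_n) = 1.18.

ω_n = 0.677 rad/s, ζ = 1.18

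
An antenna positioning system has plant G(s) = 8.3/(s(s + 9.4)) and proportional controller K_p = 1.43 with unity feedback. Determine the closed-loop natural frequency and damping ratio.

ω_n = 3.45 rad/s, ζ = 1.36

1 + K_p·G(s) = 0 gives s² + 9.4s + 11.87 = 0.
Matching s² + 2ζω_n s + ω_n²: ω_n = √11.87 = 3.445 rad/s and 2ζω_n = 9.4, so ζ = 9.4/(2·3.445) = 1.36.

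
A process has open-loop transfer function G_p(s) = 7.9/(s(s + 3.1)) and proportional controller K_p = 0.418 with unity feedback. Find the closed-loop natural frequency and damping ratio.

1 + K_p·G_p(s) = 0 gives s² + 3.1s + 3.302 = 0.
So ω_n² = 3.302 ⇒ ω_n = 1.817 rad/s, and ζ = 3.1/(2ω_n) = 0.853.

ω_n = 1.82 rad/s, ζ = 0.853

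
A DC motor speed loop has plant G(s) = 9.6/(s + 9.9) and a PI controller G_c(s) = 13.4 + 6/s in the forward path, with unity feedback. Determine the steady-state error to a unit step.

0

The open loop G_c(s)G(s) has a pole at the origin (type 1), so the static position error constant is infinite and e_ss = 1/(1+∞) = 0.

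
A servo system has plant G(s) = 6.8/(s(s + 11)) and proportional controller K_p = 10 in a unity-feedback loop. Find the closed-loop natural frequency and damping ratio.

1 + K_p·G(s) = 0 gives s² + 11s + 68 = 0.
Matching s² + 2ζω_n s + ω_n²: ω_n = √68 = 8.246 rad/s and 2ζω_n = 11, so ζ = 11/(2·8.246) = 0.667.

ω_n = 8.25 rad/s, ζ = 0.667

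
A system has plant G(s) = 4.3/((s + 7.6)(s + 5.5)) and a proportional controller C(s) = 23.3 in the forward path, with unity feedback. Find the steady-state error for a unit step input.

The loop is type 0. Static position error constant K_pos = C(0)·G(0) = 23.3·0.1029 = 2.397.
Steady-state error to a unit step: e_ss = 1/(1+K_pos) = 1/3.397 = 0.294.

0.294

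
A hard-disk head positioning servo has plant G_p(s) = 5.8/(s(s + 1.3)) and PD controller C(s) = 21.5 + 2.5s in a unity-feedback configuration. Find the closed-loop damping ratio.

Forward path: (21.5 + 2.5s)·5.8/(s(s+1.3)). The closed-loop characteristic equation is s² + (1.3 + 5.8·2.5)s + 5.8·21.5 = 0.
That is s² + 15.8s + 124.7 = 0, so ω_n = 11.17 rad/s and ζ = 15.8/(2·11.17) = 0.7074.

ζ = 0.707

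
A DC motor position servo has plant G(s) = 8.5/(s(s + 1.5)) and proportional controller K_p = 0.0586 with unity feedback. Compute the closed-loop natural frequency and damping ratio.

1 + K_p·G(s) = 0 gives s² + 1.5s + 0.4981 = 0.
So ω_n² = 0.4981 ⇒ ω_n = 0.7058 rad/s, and ζ = 1.5/(2ω_n) = 1.06.

ω_n = 0.706 rad/s, ζ = 1.06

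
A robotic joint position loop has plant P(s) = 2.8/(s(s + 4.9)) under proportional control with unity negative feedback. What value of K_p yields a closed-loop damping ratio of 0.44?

K_p = 11.1

Closed-loop characteristic equation: s² + 4.9s + K_p·2.8 = 0.
So ω_n = √(2.8K_p) and 2ζω_n = 4.9, giving ζ = 4.9/(2√(2.8K_p)).
Setting ζ = 0.44: √(2.8K_p) = 4.9/(2·0.44) = 5.568, so K_p = 31/2.8 = 11.1.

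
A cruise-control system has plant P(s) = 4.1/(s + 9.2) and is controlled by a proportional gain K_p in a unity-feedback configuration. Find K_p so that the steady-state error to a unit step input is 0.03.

K_p = 72.6

Steady-state error for a unit step on this type-0 loop is 1/(1 + K_p·P(0)).
P(0) = 0.4457. Require 1/(1 + K_p·0.4457) = 0.03, so 1 + 0.4457·K_p = 33.33.
K_p = (33.33 − 1)/0.4457 = 72.6.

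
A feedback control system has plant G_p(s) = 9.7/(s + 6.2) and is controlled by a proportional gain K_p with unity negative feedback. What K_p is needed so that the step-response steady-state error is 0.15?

Steady-state error for a unit step on this type-0 loop is 1/(1 + K_p·G_p(0)).
G_p(0) = 1.565. Require 1/(1 + K_p·1.565) = 0.15, so 1 + 1.565·K_p = 6.667.
K_p = (6.667 − 1)/1.565 = 3.62.

K_p = 3.62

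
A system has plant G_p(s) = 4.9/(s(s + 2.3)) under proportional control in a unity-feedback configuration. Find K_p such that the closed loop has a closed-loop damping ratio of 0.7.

K_p = 0.551

Closed-loop characteristic equation: s² + 2.3s + K_p·4.9 = 0.
So ω_n = √(4.9K_p) and 2ζω_n = 2.3, giving ζ = 2.3/(2√(4.9K_p)).
Setting ζ = 0.7: √(4.9K_p) = 2.3/(2·0.7) = 1.643, so K_p = 2.699/4.9 = 0.551.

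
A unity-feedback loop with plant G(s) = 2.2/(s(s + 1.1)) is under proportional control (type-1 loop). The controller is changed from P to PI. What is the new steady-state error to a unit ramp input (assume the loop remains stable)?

The integrator raises the loop to type 2, so K_v → ∞ and e_ss to a ramp is zero.

0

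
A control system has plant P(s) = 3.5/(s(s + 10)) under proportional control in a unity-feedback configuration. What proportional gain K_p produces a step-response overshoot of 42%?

K_p = 101

From %OS = 100·exp(−πζ/√(1−ζ²)) = 42%, ζ = −ln(0.42)/√(π²+ln²(0.42)) = 0.2662.
Characteristic equation s² + 10s + 3.5K_p = 0 gives ζ = 10/(2√(3.5K_p)).
Setting ζ = 0.2662: √(3.5K_p) = 10/(2·0.2662) = 18.78, so K_p = 352.9/3.5 = 101.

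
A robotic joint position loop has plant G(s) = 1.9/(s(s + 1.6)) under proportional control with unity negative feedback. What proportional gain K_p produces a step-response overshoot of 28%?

K_p = 2.39

From %OS = 100·exp(−πζ/√(1−ζ²)) = 28%, ζ = −ln(0.28)/√(π²+ln²(0.28)) = 0.3755.
Characteristic equation s² + 1.6s + 1.9K_p = 0 gives ζ = 1.6/(2√(1.9K_p)).
Setting ζ = 0.3755: √(1.9K_p) = 1.6/(2·0.3755) = 2.13, so K_p = 4.538/1.9 = 2.39.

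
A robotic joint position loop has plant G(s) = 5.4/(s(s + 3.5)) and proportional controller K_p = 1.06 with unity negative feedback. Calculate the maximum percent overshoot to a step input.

Closed-loop characteristic equation: s² + 3.5s + 5.724 = 0, so ω_n = 2.392 rad/s and ζ = 3.5/(2·2.392) = 0.7315.
%OS = 100·exp(−πζ/√(1−ζ²)) = 100·exp(−π·0.7315/√0.465) = 3.44%.

3.44%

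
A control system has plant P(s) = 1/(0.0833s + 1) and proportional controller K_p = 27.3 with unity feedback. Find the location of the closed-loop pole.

Closed loop: T(s) = K_p·P/(1+K_p·P) = 27.3/(0.0833s + 1 + 27.3), with pole at s = −(1 + 27.3)/0.0833 = −339.7.

s = -339.7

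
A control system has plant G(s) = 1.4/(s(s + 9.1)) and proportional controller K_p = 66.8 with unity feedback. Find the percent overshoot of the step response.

18.7%

From 1 + K_pG(s) = 0: s² + 9.1s + 93.52 = 0 ⇒ ω_n = 9.671, ζ = 0.4705.
%OS = 100·exp(−πζ/√(1−ζ²)) = 100·exp(−π·0.4705/√0.7786) = 18.7%.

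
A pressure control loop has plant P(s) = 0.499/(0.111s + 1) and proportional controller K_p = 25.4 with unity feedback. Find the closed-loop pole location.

s = -123.2

Closed loop: T(s) = K_p·P/(1+K_p·P) = 12.67/(0.111s + 1 + 12.67), with pole at s = −(1 + 12.67)/0.111 = −123.2.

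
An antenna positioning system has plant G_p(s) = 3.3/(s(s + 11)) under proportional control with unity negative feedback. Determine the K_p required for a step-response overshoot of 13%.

From %OS = 100·exp(−πζ/√(1−ζ²)) = 13%, ζ = −ln(0.13)/√(π²+ln²(0.13)) = 0.5446.
Characteristic equation s² + 11s + 3.3K_p = 0 gives ζ = 11/(2√(3.3K_p)).
Setting ζ = 0.5446: √(3.3K_p) = 11/(2·0.5446) = 10.1, so K_p = 102/3.3 = 30.9.

K_p = 30.9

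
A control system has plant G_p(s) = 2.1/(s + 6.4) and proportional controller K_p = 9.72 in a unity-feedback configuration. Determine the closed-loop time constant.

Closed-loop transfer function: T(s) = K_p·G_p(s)/(1 + K_p·G_p(s)) = 20.41/(s + 6.4 + 20.41) = 20.41/(s + 26.81).
Time constant τ = 1/26.81 = 0.0373 s.

τ = 0.0373 s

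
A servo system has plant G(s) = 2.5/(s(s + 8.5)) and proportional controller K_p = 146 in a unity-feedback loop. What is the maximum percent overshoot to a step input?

48.8%

From 1 + K_pG(s) = 0: s² + 8.5s + 365 = 0 ⇒ ω_n = 19.1, ζ = 0.2225.
%OS = 100·exp(−πζ/√(1−ζ²)) = 100·exp(−π·0.2225/√0.9505) = 48.8%.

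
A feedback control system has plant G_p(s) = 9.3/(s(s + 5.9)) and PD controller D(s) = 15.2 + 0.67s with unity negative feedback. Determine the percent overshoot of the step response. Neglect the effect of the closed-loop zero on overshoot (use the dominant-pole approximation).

Forward path: (15.2 + 0.67s)·9.3/(s(s+5.9)). The closed-loop characteristic equation is s² + (5.9 + 9.3·0.67)s + 9.3·15.2 = 0.
That is s² + 12.13s + 141.4 = 0, so ω_n = 11.89 rad/s and ζ = 12.13/(2·11.89) = 0.5102.
%OS = 100·exp(−πζ/√(1−ζ²)) = 15.5%.

15.5%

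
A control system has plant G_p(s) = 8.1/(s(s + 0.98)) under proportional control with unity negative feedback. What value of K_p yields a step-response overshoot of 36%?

From %OS = 100·exp(−πζ/√(1−ζ²)) = 36%, ζ = −ln(0.36)/√(π²+ln²(0.36)) = 0.3093.
Characteristic equation s² + 0.98s + 8.1K_p = 0 gives ζ = 0.98/(2√(8.1K_p)).
Setting ζ = 0.3093: √(8.1K_p) = 0.98/(2·0.3093) = 1.584, so K_p = 2.51/8.1 = 0.31.

K_p = 0.31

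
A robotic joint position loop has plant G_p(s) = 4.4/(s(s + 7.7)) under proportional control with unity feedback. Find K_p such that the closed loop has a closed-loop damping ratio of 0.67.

Closed-loop characteristic equation: s² + 7.7s + K_p·4.4 = 0.
So ω_n = √(4.4K_p) and 2ζω_n = 7.7, giving ζ = 7.7/(2√(4.4K_p)).
Setting ζ = 0.67: √(4.4K_p) = 7.7/(2·0.67) = 5.746, so K_p = 33.02/4.4 = 7.5.

K_p = 7.5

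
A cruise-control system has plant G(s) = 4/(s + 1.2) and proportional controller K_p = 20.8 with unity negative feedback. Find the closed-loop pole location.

Closed-loop transfer function: T(s) = K_p·G(s)/(1 + K_p·G(s)) = 83.2/(s + 1.2 + 83.2) = 83.2/(s + 84.4).
The closed-loop pole is at s = −84.4.

s = -84.4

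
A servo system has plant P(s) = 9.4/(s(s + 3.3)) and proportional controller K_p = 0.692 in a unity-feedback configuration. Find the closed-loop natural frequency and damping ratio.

ω_n = 2.55 rad/s, ζ = 0.647

1 + K_p·P(s) = 0 gives s² + 3.3s + 6.505 = 0.
Matching s² + 2ζω_n s + ω_n²: ω_n = √6.505 = 2.55 rad/s and 2ζω_n = 3.3, so ζ = 3.3/(2·2.55) = 0.647.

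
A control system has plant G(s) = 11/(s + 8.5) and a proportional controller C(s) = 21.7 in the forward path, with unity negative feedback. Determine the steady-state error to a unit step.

0.0344

The loop is type 0. Static position error constant K_pos = C(0)·G(0) = 21.7·1.294 = 28.08.
Steady-state error to a unit step: e_ss = 1/(1+K_pos) = 1/29.08 = 0.0344.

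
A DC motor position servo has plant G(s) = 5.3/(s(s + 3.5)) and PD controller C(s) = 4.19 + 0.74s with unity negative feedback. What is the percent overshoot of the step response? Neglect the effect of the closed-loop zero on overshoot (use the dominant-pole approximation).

1.81%

Forward path: (4.19 + 0.74s)·5.3/(s(s+3.5)). The closed-loop characteristic equation is s² + (3.5 + 5.3·0.74)s + 5.3·4.19 = 0.
That is s² + 7.422s + 22.21 = 0, so ω_n = 4.712 rad/s and ζ = 7.422/(2·4.712) = 0.7875.
%OS = 100·exp(−πζ/√(1−ζ²)) = 1.81%.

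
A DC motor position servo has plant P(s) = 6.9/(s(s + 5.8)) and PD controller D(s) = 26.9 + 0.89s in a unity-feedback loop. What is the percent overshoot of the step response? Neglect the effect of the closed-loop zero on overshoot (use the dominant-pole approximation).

21.6%

Forward path: (26.9 + 0.89s)·6.9/(s(s+5.8)). The closed-loop characteristic equation is s² + (5.8 + 6.9·0.89)s + 6.9·26.9 = 0.
That is s² + 11.94s + 185.6 = 0, so ω_n = 13.62 rad/s and ζ = 11.94/(2·13.62) = 0.4382.
%OS = 100·exp(−πζ/√(1−ζ²)) = 21.6%.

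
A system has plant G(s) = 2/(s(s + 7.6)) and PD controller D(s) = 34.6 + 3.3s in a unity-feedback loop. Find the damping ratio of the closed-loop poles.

Forward path: (34.6 + 3.3s)·2/(s(s+7.6)). The closed-loop characteristic equation is s² + (7.6 + 2·3.3)s + 2·34.6 = 0.
That is s² + 14.2s + 69.2 = 0, so ω_n = 8.319 rad/s and ζ = 14.2/(2·8.319) = 0.8535.

ζ = 0.854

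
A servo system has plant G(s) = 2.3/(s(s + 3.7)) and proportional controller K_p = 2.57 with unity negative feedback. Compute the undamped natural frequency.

The closed-loop denominator is s(s+3.7) + 2.57·2.3 = s² + 3.7s + 5.911.
So ω_n² = 5.911 ⇒ ω_n = 2.431 rad/s, and ζ = 3.7/(2ω_n) = 0.761.

ω_n = 2.43 rad/s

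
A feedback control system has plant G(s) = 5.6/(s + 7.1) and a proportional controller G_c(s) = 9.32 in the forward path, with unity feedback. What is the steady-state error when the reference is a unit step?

0.12

The loop is type 0. Static position error constant K_pos = G_c(0)·G(0) = 9.32·0.7887 = 7.351.
Steady-state error to a unit step: e_ss = 1/(1+K_pos) = 1/8.351 = 0.12.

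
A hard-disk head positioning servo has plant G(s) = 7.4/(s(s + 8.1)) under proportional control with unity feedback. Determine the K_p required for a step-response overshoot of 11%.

From %OS = 100·exp(−πζ/√(1−ζ²)) = 11%, ζ = −ln(0.11)/√(π²+ln²(0.11)) = 0.5749.
Characteristic equation s² + 8.1s + 7.4K_p = 0 gives ζ = 8.1/(2√(7.4K_p)).
Setting ζ = 0.5749: √(7.4K_p) = 8.1/(2·0.5749) = 7.045, so K_p = 49.63/7.4 = 6.71.

K_p = 6.71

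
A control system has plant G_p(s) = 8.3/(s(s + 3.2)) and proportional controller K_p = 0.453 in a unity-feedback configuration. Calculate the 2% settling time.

From 1 + K_pG_p(s) = 0: s² + 3.2s + 3.76 = 0 ⇒ ω_n = 1.939, ζ = 0.8251.
2% settling time T_s ≈ 4/(ζω_n) = 4/1.6 = 2.5 s.

T_s ≈ 2.5 s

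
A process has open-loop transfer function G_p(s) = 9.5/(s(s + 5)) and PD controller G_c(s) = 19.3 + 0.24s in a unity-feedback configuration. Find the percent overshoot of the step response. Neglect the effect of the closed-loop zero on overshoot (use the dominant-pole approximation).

Forward path: (19.3 + 0.24s)·9.5/(s(s+5)). The closed-loop characteristic equation is s² + (5 + 9.5·0.24)s + 9.5·19.3 = 0.
That is s² + 7.28s + 183.3 = 0, so ω_n = 13.54 rad/s and ζ = 7.28/(2·13.54) = 0.2688.
%OS = 100·exp(−πζ/√(1−ζ²)) = 41.6%.

41.6%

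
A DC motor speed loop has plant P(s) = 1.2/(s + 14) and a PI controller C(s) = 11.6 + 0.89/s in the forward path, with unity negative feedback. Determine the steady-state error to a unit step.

0

The open loop C(s)P(s) has a pole at the origin (type 1), so the static position error constant is infinite and e_ss = 1/(1+∞) = 0.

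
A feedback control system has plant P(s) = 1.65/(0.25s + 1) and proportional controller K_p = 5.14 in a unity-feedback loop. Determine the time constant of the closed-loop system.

Closed loop: T(s) = K_p·P/(1+K_p·P) = 8.481/(0.25s + 1 + 8.481), with pole at s = −(1 + 8.481)/0.25 = −37.92.
Closed-loop time constant τ = 1/37.92 = 0.0264 s.

τ = 0.0264 s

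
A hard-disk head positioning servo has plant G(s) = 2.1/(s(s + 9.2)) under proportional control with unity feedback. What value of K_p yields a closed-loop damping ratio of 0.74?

Closed-loop characteristic equation: s² + 9.2s + K_p·2.1 = 0.
So ω_n = √(2.1K_p) and 2ζω_n = 9.2, giving ζ = 9.2/(2√(2.1K_p)).
Setting ζ = 0.74: √(2.1K_p) = 9.2/(2·0.74) = 6.216, so K_p = 38.64/2.1 = 18.4.

K_p = 18.4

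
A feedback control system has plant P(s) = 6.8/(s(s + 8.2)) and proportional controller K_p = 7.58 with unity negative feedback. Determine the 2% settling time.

Closed-loop characteristic equation: s² + 8.2s + 51.54 = 0, so ω_n = 7.179 rad/s and ζ = 8.2/(2·7.179) = 0.5711.
2% settling time T_s ≈ 4/(ζω_n) = 4/4.1 = 0.976 s.

T_s ≈ 0.976 s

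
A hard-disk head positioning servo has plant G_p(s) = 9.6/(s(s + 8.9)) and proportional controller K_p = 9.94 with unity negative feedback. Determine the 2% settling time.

T_s ≈ 0.899 s

The closed-loop denominator s² + 8.9s + 95.42 gives ω_n = √95.42 = 9.769 and ζ = 8.9/(2ω_n) = 0.4555.
2% settling time T_s ≈ 4/(ζω_n) = 4/4.45 = 0.899 s.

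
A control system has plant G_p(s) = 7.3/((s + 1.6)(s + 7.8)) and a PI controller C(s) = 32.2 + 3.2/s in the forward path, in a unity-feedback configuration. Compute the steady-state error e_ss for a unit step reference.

0

The open loop C(s)G_p(s) has a pole at the origin (type 1), so the static position error constant is infinite and e_ss = 1/(1+∞) = 0.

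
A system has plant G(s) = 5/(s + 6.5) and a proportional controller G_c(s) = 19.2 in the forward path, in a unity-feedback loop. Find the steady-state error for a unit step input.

0.0634

The loop is type 0. Static position error constant K_pos = G_c(0)·G(0) = 19.2·0.7692 = 14.77.
Steady-state error to a unit step: e_ss = 1/(1+K_pos) = 1/15.77 = 0.0634.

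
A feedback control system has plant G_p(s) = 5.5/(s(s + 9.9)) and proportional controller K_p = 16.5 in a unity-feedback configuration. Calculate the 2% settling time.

Closed-loop characteristic equation: s² + 9.9s + 90.75 = 0, so ω_n = 9.526 rad/s and ζ = 9.9/(2·9.526) = 0.5196.
2% settling time T_s ≈ 4/(ζω_n) = 4/4.95 = 0.808 s.

T_s ≈ 0.808 s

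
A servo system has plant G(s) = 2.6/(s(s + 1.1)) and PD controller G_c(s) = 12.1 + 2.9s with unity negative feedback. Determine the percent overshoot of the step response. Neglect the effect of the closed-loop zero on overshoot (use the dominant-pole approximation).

2.25%

Forward path: (12.1 + 2.9s)·2.6/(s(s+1.1)). The closed-loop characteristic equation is s² + (1.1 + 2.6·2.9)s + 2.6·12.1 = 0.
That is s² + 8.64s + 31.46 = 0, so ω_n = 5.609 rad/s and ζ = 8.64/(2·5.609) = 0.7702.
%OS = 100·exp(−πζ/√(1−ζ²)) = 2.25%.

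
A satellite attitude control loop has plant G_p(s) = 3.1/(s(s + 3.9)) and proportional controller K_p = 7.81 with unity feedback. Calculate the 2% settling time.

The closed-loop denominator s² + 3.9s + 24.21 gives ω_n = √24.21 = 4.92 and ζ = 3.9/(2ω_n) = 0.3963.
2% settling time T_s ≈ 4/(ζω_n) = 4/1.95 = 2.05 s.

T_s ≈ 2.05 s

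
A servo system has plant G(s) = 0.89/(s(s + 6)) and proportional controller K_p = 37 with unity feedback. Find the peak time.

The closed-loop denominator s² + 6s + 32.93 gives ω_n = √32.93 = 5.738 and ζ = 6/(2ω_n) = 0.5228.
Damped frequency ω_d = ω_n√(1−ζ²) = 4.892 rad/s, so peak time T_p = π/ω_d = 0.642 s.

T_p = 0.642 s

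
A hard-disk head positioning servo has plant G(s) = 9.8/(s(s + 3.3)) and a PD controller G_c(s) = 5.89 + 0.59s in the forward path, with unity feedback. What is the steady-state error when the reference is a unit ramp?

0.0572

The loop has one pole at the origin (type 1). Velocity error constant K_v = lim_{s→0} s·G_c(s)G(s) = 5.89·9.8/3.3 = 17.49.
Steady-state error to a unit ramp: e_ss = 1/K_v = 0.0572.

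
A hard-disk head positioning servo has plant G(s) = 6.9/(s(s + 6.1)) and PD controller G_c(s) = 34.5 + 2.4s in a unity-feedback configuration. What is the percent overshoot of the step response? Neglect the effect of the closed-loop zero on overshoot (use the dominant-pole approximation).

Forward path: (34.5 + 2.4s)·6.9/(s(s+6.1)). The closed-loop characteristic equation is s² + (6.1 + 6.9·2.4)s + 6.9·34.5 = 0.
That is s² + 22.66s + 238.1 = 0, so ω_n = 15.43 rad/s and ζ = 22.66/(2·15.43) = 0.7343.
%OS = 100·exp(−πζ/√(1−ζ²)) = 3.34%.

3.34%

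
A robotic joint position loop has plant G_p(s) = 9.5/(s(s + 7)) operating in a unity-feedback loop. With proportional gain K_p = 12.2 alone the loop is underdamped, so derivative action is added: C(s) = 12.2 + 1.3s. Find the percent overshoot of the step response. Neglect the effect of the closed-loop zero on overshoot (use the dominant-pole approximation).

0.16%

Forward path: (12.2 + 1.3s)·9.5/(s(s+7)). The closed-loop characteristic equation is s² + (7 + 9.5·1.3)s + 9.5·12.2 = 0.
That is s² + 19.35s + 115.9 = 0, so ω_n = 10.77 rad/s and ζ = 19.35/(2·10.77) = 0.8987.
%OS = 100·exp(−πζ/√(1−ζ²)) = 0.16%.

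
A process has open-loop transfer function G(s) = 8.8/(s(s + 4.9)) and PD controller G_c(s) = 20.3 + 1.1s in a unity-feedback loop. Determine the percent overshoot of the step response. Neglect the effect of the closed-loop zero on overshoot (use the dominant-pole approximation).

12.9%

Forward path: (20.3 + 1.1s)·8.8/(s(s+4.9)). The closed-loop characteristic equation is s² + (4.9 + 8.8·1.1)s + 8.8·20.3 = 0.
That is s² + 14.58s + 178.6 = 0, so ω_n = 13.37 rad/s and ζ = 14.58/(2·13.37) = 0.5454.
%OS = 100·exp(−πζ/√(1−ζ²)) = 12.9%.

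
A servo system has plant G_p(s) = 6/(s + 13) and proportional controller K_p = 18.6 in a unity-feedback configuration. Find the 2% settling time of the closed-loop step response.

T_s ≈ 0.0321 s

Closed-loop transfer function: T(s) = K_p·G_p(s)/(1 + K_p·G_p(s)) = 111.6/(s + 13 + 111.6) = 111.6/(s + 124.6).
Time constant τ = 1/124.6 = 0.008026 s, so the 2% settling time is about 4τ = 0.0321 s.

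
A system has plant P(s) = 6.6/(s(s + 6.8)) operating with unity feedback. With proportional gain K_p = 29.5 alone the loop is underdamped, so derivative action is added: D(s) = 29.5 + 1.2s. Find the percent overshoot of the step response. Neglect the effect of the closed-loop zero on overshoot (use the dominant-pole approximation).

Forward path: (29.5 + 1.2s)·6.6/(s(s+6.8)). The closed-loop characteristic equation is s² + (6.8 + 6.6·1.2)s + 6.6·29.5 = 0.
That is s² + 14.72s + 194.7 = 0, so ω_n = 13.95 rad/s and ζ = 14.72/(2·13.95) = 0.5275.
%OS = 100·exp(−πζ/√(1−ζ²)) = 14.2%.

14.2%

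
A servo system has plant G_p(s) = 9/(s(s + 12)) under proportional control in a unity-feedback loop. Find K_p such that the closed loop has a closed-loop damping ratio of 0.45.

Closed-loop characteristic equation: s² + 12s + K_p·9 = 0.
So ω_n = √(9K_p) and 2ζω_n = 12, giving ζ = 12/(2√(9K_p)).
Setting ζ = 0.45: √(9K_p) = 12/(2·0.45) = 13.33, so K_p = 177.8/9 = 19.8.

K_p = 19.8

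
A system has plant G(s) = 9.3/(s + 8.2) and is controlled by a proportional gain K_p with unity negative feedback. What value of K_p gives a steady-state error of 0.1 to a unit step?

K_p = 7.94

Steady-state error for a unit step on this type-0 loop is 1/(1 + K_p·G(0)).
G(0) = 1.134. Require 1/(1 + K_p·1.134) = 0.1, so 1 + 1.134·K_p = 10.
K_p = (10 − 1)/1.134 = 7.94.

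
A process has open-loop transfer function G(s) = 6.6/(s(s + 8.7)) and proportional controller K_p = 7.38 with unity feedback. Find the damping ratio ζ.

1 + K_p·G(s) = 0 gives s² + 8.7s + 48.71 = 0.
Matching s² + 2ζω_n s + ω_n²: ω_n = √48.71 = 6.979 rad/s and 2ζω_n = 8.7, so ζ = 8.7/(2·6.979) = 0.623.

ζ = 0.623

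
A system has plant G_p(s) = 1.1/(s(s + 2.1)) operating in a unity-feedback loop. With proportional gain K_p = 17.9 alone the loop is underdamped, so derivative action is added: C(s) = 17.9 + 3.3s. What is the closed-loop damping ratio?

Forward path: (17.9 + 3.3s)·1.1/(s(s+2.1)). The closed-loop characteristic equation is s² + (2.1 + 1.1·3.3)s + 1.1·17.9 = 0.
That is s² + 5.73s + 19.69 = 0, so ω_n = 4.437 rad/s and ζ = 5.73/(2·4.437) = 0.6457.

ζ = 0.646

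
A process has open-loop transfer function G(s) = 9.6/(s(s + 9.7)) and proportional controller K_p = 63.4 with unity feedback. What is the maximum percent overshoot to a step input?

53.3%

Closed-loop characteristic equation: s² + 9.7s + 608.6 = 0, so ω_n = 24.67 rad/s and ζ = 9.7/(2·24.67) = 0.1966.
%OS = 100·exp(−πζ/√(1−ζ²)) = 100·exp(−π·0.1966/√0.9614) = 53.3%.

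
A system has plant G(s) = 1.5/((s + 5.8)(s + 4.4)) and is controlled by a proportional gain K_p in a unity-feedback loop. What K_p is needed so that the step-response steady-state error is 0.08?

K_p = 196

For a type-0 loop with proportional control, e_ss = 1/(1 + K_p·G(0)).
G(0) = 0.05878. Require 1/(1 + K_p·0.05878) = 0.08, so 1 + 0.05878·K_p = 12.5.
K_p = (12.5 − 1)/0.05878 = 196.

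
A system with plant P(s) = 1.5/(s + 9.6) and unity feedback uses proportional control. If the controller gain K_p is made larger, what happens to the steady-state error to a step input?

decrease

e_ss = 1/(1 + K_p·P(0)); a larger K_p raises the denominator, so e_ss decreases.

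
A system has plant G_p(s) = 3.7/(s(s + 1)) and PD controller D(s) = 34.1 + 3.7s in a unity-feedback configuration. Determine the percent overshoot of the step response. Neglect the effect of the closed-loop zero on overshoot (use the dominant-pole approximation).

Forward path: (34.1 + 3.7s)·3.7/(s(s+1)). The closed-loop characteristic equation is s² + (1 + 3.7·3.7)s + 3.7·34.1 = 0.
That is s² + 14.69s + 126.2 = 0, so ω_n = 11.23 rad/s and ζ = 14.69/(2·11.23) = 0.6539.
%OS = 100·exp(−πζ/√(1−ζ²)) = 6.62%.

6.62%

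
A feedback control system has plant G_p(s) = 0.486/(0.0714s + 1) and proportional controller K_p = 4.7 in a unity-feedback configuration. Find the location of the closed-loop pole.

Closed loop: T(s) = K_p·G_p/(1+K_p·G_p) = 2.284/(0.0714s + 1 + 2.284), with pole at s = −(1 + 2.284)/0.0714 = −46.

s = -46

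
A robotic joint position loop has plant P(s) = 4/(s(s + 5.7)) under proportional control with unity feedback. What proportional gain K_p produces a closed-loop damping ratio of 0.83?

K_p = 2.95

Closed-loop characteristic equation: s² + 5.7s + K_p·4 = 0.
So ω_n = √(4K_p) and 2ζω_n = 5.7, giving ζ = 5.7/(2√(4K_p)).
Setting ζ = 0.83: √(4K_p) = 5.7/(2·0.83) = 3.434, so K_p = 11.79/4 = 2.95.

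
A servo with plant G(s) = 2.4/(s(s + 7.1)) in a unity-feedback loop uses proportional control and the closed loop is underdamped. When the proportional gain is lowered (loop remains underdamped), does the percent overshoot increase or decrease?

ζ = 7.1/(2√(2.4K_p)) rises as K_p falls; higher damping means less overshoot.

decrease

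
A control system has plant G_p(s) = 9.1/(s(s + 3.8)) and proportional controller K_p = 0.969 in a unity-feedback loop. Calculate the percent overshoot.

7.31%

From 1 + K_pG_p(s) = 0: s² + 3.8s + 8.818 = 0 ⇒ ω_n = 2.969, ζ = 0.6398.
%OS = 100·exp(−πζ/√(1−ζ²)) = 100·exp(−π·0.6398/√0.5906) = 7.31%.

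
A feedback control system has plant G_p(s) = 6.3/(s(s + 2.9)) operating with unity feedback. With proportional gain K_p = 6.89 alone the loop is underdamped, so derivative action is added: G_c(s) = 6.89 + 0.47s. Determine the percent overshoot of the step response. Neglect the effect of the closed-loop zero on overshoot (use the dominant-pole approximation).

21%

Forward path: (6.89 + 0.47s)·6.3/(s(s+2.9)). The closed-loop characteristic equation is s² + (2.9 + 6.3·0.47)s + 6.3·6.89 = 0.
That is s² + 5.861s + 43.41 = 0, so ω_n = 6.588 rad/s and ζ = 5.861/(2·6.588) = 0.4448.
%OS = 100·exp(−πζ/√(1−ζ²)) = 21%.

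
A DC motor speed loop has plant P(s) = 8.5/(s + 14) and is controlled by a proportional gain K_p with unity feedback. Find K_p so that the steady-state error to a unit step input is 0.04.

Steady-state error for a unit step on this type-0 loop is 1/(1 + K_p·P(0)).
P(0) = 0.6071. Require 1/(1 + K_p·0.6071) = 0.04, so 1 + 0.6071·K_p = 25.
K_p = (25 − 1)/0.6071 = 39.5.

K_p = 39.5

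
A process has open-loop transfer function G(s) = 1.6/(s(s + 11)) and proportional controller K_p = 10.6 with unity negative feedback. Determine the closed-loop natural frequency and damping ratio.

The closed-loop denominator is s(s+11) + 10.6·1.6 = s² + 11s + 16.96.
Matching s² + 2ζω_n s + ω_n²: ω_n = √16.96 = 4.118 rad/s and 2ζω_n = 11, so ζ = 11/(2·4.118) = 1.34.

ω_n = 4.12 rad/s, ζ = 1.34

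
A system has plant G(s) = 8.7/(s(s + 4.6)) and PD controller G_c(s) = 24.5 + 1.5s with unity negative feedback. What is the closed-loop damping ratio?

ζ = 0.604

Forward path: (24.5 + 1.5s)·8.7/(s(s+4.6)). The closed-loop characteristic equation is s² + (4.6 + 8.7·1.5)s + 8.7·24.5 = 0.
That is s² + 17.65s + 213.1 = 0, so ω_n = 14.6 rad/s and ζ = 17.65/(2·14.6) = 0.6045.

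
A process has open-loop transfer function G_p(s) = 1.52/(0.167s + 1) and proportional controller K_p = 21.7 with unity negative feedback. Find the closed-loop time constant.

τ = 0.00491 s

Closed loop: T(s) = K_p·G_p/(1+K_p·G_p) = 32.98/(0.167s + 1 + 32.98), with pole at s = −(1 + 32.98)/0.167 = −203.5.
Closed-loop time constant τ = 1/203.5 = 0.00491 s.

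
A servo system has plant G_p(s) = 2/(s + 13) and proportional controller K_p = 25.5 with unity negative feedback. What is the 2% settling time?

T_s ≈ 0.0625 s

Closed-loop transfer function: T(s) = K_p·G_p(s)/(1 + K_p·G_p(s)) = 51/(s + 13 + 51) = 51/(s + 64).
Time constant τ = 1/64 = 0.01562 s, so the 2% settling time is about 4τ = 0.0625 s.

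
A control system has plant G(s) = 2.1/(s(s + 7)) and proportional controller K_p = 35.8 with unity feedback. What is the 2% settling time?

The closed-loop denominator s² + 7s + 75.18 gives ω_n = √75.18 = 8.671 and ζ = 7/(2ω_n) = 0.4037.
2% settling time T_s ≈ 4/(ζω_n) = 4/3.5 = 1.14 s.

T_s ≈ 1.14 s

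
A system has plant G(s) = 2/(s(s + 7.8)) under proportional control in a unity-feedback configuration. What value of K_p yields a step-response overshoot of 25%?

K_p = 46.7

From %OS = 100·exp(−πζ/√(1−ζ²)) = 25%, ζ = −ln(0.25)/√(π²+ln²(0.25)) = 0.4037.
Characteristic equation s² + 7.8s + 2K_p = 0 gives ζ = 7.8/(2√(2K_p)).
Setting ζ = 0.4037: √(2K_p) = 7.8/(2·0.4037) = 9.66, so K_p = 93.32/2 = 46.7.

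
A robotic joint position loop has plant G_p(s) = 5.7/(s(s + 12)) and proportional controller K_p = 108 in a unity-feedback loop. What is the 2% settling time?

The closed-loop denominator s² + 12s + 615.6 gives ω_n = √615.6 = 24.81 and ζ = 12/(2ω_n) = 0.2418.
2% settling time T_s ≈ 4/(ζω_n) = 4/6 = 0.667 s.

T_s ≈ 0.667 s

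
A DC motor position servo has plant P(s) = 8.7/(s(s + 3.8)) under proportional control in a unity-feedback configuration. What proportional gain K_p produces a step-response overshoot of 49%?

K_p = 8.46

From %OS = 100·exp(−πζ/√(1−ζ²)) = 49%, ζ = −ln(0.49)/√(π²+ln²(0.49)) = 0.2214.
Characteristic equation s² + 3.8s + 8.7K_p = 0 gives ζ = 3.8/(2√(8.7K_p)).
Setting ζ = 0.2214: √(8.7K_p) = 3.8/(2·0.2214) = 8.581, so K_p = 73.63/8.7 = 8.46.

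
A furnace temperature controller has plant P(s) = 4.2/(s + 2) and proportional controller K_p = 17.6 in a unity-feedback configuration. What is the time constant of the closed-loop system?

Closed-loop transfer function: T(s) = K_p·P(s)/(1 + K_p·P(s)) = 73.92/(s + 2 + 73.92) = 73.92/(s + 75.92).
Time constant τ = 1/75.92 = 0.0132 s.

τ = 0.0132 s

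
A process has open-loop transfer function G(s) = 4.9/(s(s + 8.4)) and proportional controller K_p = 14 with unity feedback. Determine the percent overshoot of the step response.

From 1 + K_pG(s) = 0: s² + 8.4s + 68.6 = 0 ⇒ ω_n = 8.283, ζ = 0.5071.
%OS = 100·exp(−πζ/√(1−ζ²)) = 100·exp(−π·0.5071/√0.7429) = 15.7%.

15.7%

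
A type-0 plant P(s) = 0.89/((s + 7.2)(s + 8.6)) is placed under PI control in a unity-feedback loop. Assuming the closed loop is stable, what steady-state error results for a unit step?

0

The PI controller's integrator makes the forward path type 1, so e_ss to a step is zero.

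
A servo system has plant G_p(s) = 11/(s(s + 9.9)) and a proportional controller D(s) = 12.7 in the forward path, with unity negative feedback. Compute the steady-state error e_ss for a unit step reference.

The open loop D(s)G_p(s) has a pole at the origin (type 1), so the static position error constant is infinite and e_ss = 1/(1+∞) = 0.

0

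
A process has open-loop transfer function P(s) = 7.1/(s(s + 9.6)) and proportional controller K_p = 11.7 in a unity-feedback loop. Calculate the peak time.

T_p = 0.405 s

The closed-loop denominator s² + 9.6s + 83.07 gives ω_n = √83.07 = 9.114 and ζ = 9.6/(2ω_n) = 0.5266.
Damped frequency ω_d = ω_n√(1−ζ²) = 7.748 rad/s, so peak time T_p = π/ω_d = 0.405 s.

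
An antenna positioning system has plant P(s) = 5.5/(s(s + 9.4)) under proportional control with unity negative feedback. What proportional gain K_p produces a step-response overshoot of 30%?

From %OS = 100·exp(−πζ/√(1−ζ²)) = 30%, ζ = −ln(0.3)/√(π²+ln²(0.3)) = 0.3579.
Characteristic equation s² + 9.4s + 5.5K_p = 0 gives ζ = 9.4/(2√(5.5K_p)).
Setting ζ = 0.3579: √(5.5K_p) = 9.4/(2·0.3579) = 13.13, so K_p = 172.5/5.5 = 31.4.

K_p = 31.4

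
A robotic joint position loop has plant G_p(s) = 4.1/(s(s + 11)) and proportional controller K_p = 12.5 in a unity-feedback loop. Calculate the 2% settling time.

T_s ≈ 0.727 s

Closed-loop characteristic equation: s² + 11s + 51.25 = 0, so ω_n = 7.159 rad/s and ζ = 11/(2·7.159) = 0.7683.
2% settling time T_s ≈ 4/(ζω_n) = 4/5.5 = 0.727 s.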